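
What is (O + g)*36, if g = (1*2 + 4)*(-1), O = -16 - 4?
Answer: -936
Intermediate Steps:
O = -20
g = -6 (g = (2 + 4)*(-1) = 6*(-1) = -6)
(O + g)*36 = (-20 - 6)*36 = -26*36 = -936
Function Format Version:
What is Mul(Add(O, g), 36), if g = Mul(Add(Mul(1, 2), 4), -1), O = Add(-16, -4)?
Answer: -936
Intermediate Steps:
O = -20
g = -6 (g = Mul(Add(2, 4), -1) = Mul(6, -1) = -6)
Mul(Add(O, g), 36) = Mul(Add(-20, -6), 36) = Mul(-26, 36) = -936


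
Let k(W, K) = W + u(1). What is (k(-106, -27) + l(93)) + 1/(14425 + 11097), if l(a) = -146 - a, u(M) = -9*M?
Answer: -9034787/25522 ≈ -354.00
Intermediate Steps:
k(W, K) = -9 + W (k(W, K) = W - 9*1 = W - 9 = -9 + W)
(k(-106, -27) + l(93)) + 1/(14425 + 11097) = ((-9 - 106) + (-146 - 1*93)) + 1/(14425 + 11097) = (-115 + (-146 - 93)) + 1/25522 = (-115 - 239) + 1/25522 = -354 + 1/25522 = -9034787/25522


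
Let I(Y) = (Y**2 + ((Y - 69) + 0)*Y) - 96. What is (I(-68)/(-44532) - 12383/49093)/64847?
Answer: -307770812/35442281472543 ≈ -8.6837e-6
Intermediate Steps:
I(Y) = -96 + Y**2 + Y*(-69 + Y) (I(Y) = (Y**2 + ((-69 + Y) + 0)*Y) - 96 = (Y**2 + (-69 + Y)*Y) - 96 = (Y**2 + Y*(-69 + Y)) - 96 = -96 + Y**2 + Y*(-69 + Y))
(I(-68)/(-44532) - 12383/49093)/64847 = ((-96 - 69*(-68) + 2*(-68)**2)/(-44532) - 12383/49093)/64847 = ((-96 + 4692 + 2*4624)*(-1/44532) - 12383*1/49093)*(1/64847) = ((-96 + 4692 + 9248)*(-1/44532) - 12383/49093)*(1/64847) = (13844*(-1/44532) - 12383/49093)*(1/64847) = (-3461/11133 - 12383/49093)*(1/64847) = -307770812/546552369*1/64847 = -307770812/35442281472543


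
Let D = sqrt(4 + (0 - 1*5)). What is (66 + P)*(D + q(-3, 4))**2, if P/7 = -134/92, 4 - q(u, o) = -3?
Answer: 61608/23 + 17969*I/23 ≈ 2678.6 + 781.26*I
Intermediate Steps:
q(u, o) = 7 (q(u, o) = 4 - 1*(-3) = 4 + 3 = 7)
D = I (D = sqrt(4 + (0 - 5)) = sqrt(4 - 5) = sqrt(-1) = I ≈ 1.0*I)
P = -469/46 (P = 7*(-134/92) = 7*(-134*1/92) = 7*(-67/46) = -469/46 ≈ -10.196)
(66 + P)*(D + q(-3, 4))**2 = (66 - 469/46)*(I + 7)**2 = 2567*(7 + I)**2/46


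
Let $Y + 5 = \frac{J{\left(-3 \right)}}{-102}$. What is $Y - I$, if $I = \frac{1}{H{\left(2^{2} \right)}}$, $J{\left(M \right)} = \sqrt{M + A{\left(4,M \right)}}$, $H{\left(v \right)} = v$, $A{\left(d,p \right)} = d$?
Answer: $- \frac{1073}{204} \approx -5.2598$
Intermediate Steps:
$J{\left(M \right)} = \sqrt{4 + M}$ ($J{\left(M \right)} = \sqrt{M + 4} = \sqrt{4 + M}$)
$I = \frac{1}{4}$ ($I = \frac{1}{2^{2}} = \frac{1}{4} \approx 0.25$)
$Y = - \frac{511}{102}$ ($Y = -5 + \frac{\sqrt{4 - 3}}{-102} = -5 + \sqrt{1} \left(- \frac{1}{102}\right) = -5 + 1 \left(- \frac{1}{102}\right) = -5 - \frac{1}{102} = - \frac{511}{102} \approx -5.0098$)
$Y - I = - \frac{511}{102} - \frac{1}{4} = - \frac{1073}{204}$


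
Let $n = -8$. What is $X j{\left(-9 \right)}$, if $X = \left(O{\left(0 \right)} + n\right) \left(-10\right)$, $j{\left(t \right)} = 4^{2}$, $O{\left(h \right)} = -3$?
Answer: $1760$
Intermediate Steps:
$j{\left(t \right)} = 16$
$X = 110$ ($X = \left(-3 - 8\right) \left(-10\right) = \left(-11\right) \left(-10\right) = 110$)
$X j{\left(-9 \right)} = 110 \cdot 16 = 1760$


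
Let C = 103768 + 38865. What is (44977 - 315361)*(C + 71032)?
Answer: -57771597360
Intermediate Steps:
C = 142633
(44977 - 315361)*(C + 71032) = (44977 - 315361)*(142633 + 71032) = -270384*213665 = -57771597360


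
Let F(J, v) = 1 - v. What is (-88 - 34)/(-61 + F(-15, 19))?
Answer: 122/79 ≈ 1.5443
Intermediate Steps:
(-88 - 34)/(-61 + F(-15, 19)) = (-88 - 34)/(-61 + (1 - 1*19)) = -122/(-61 + (1 - 19)) = -122/(-61 - 18) = -122/(-79) = -122*(-1/79) = 122/79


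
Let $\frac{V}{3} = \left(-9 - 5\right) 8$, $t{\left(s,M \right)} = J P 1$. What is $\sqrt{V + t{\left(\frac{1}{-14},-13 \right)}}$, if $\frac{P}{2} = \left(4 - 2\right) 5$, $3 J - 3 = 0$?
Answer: $2 i \sqrt{79} \approx 17.776 i$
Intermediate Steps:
$J = 1$ ($J = 1 + \frac{1}{3} \cdot 0 = 1 + 0 = 1$)
$P = 20$ ($P = 2 \left(4 - 2\right) 5 = 2 \cdot 2 \cdot 5 = 2 \cdot 10 = 20$)
$t{\left(s,M \right)} = 20$ ($t{\left(s,M \right)} = 1 \cdot 20 \cdot 1 = 20 \cdot 1 = 20$)
$V = -336$ ($V = 3 \left(-9 - 5\right) 8 = 3 \left(\left(-14\right) 8\right) = 3 \left(-112\right) = -336$)
$\sqrt{V + t{\left(\frac{1}{-14},-13 \right)}} = \sqrt{-336 + 20} = \sqrt{-316} = 2 i \sqrt{79}$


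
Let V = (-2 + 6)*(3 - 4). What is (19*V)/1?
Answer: -76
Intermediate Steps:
V = -4 (V = 4*(-1) = -4)
(19*V)/1 = (19*(-4))/1 = -76*1 = -76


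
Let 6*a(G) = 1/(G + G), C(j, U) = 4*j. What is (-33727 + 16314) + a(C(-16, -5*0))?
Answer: -13373185/768 ≈ -17413.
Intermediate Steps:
a(G) = 1/(12*G) (a(G) = 1/(6*(G + G)) = 1/(6*((2*G))) = (1/(2*G))/6 = 1/(12*G))
(-33727 + 16314) + a(C(-16, -5*0)) = (-33727 + 16314) + 1/(12*((4*(-16)))) = -17413 + (1/12)/(-64) = -17413 + (1/12)*(-1/64) = -17413 - 1/768 = -13373185/768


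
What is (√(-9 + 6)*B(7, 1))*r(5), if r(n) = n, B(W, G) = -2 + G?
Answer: -5*I*√3 ≈ -8.6602*I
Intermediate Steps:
(√(-9 + 6)*B(7, 1))*r(5) = (√(-9 + 6)*(-2 + 1))*5 = (√(-3)*(-1))*5 = ((I*√3)*(-1))*5 = -I*√3*5 = -5*I*√3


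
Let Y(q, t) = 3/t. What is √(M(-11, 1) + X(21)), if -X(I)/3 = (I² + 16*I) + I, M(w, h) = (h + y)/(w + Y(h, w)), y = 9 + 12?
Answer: I*√9210038/62 ≈ 48.948*I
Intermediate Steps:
y = 21
M(w, h) = (21 + h)/(w + 3/w) (M(w, h) = (h + 21)/(w + 3/w) = (21 + h)/(w + 3/w))
X(I) = -51*I - 3*I² (X(I) = -3*((I² + 16*I) + I) = -3*(I² + 17*I) = -51*I - 3*I²)
√(M(-11, 1) + X(21)) = √(-11*(21 + 1)/(3 + (-11)²) - 3*21*(17 + 21)) = √(-11*22/(3 + 121) - 3*21*38) = √(-11*22/124 - 2394) = √(-11*1/124*22 - 2394) = √(-121/62 - 2394) = √(-148549/62) = I*√9210038/62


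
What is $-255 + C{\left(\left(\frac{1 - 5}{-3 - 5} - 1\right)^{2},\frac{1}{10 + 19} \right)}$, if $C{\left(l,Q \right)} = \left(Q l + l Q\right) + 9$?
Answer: $- \frac{14267}{58} \approx -245.98$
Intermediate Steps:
$C{\left(l,Q \right)} = 9 + 2 Q l$ ($C{\left(l,Q \right)} = \left(Q l + Q l\right) + 9 = 2 Q l + 9 = 9 + 2 Q l$)
$-255 + C{\left(\left(\frac{1 - 5}{-3 - 5} - 1\right)^{2},\frac{1}{10 + 19} \right)} = -255 + \left(9 + \frac{2 \left(\frac{1 - 5}{-3 - 5} - 1\right)^{2}}{10 + 19}\right) = -255 + \left(9 + \frac{2 \left(- \frac{4}{-8} - 1\right)^{2}}{29}\right) = -255 + \left(9 + 2 \cdot \frac{1}{29} \left(\left(-4\right) \left(- \frac{1}{8}\right) - 1\right)^{2}\right) = -255 + \left(9 + 2 \cdot \frac{1}{29} \left(\frac{1}{2} - 1\right)^{2}\right) = -255 + \left(9 + 2 \cdot \frac{1}{29} \left(- \frac{1}{2}\right)^{2}\right) = -255 + \left(9 + 2 \cdot \frac{1}{29} \cdot \frac{1}{4}\right) = -255 + \left(9 + \frac{1}{58}\right) = -255 + \frac{523}{58} = - \frac{14267}{58}$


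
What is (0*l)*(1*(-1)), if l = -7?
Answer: 0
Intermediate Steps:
(0*l)*(1*(-1)) = (0*(-7))*(1*(-1)) = 0*(-1) = 0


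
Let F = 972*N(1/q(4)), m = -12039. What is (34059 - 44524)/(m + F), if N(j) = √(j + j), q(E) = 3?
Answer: 8399209/9620511 + 75348*√6/3206837 ≈ 0.93061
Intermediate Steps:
N(j) = √2*√j (N(j) = √(2*j) = √2*√j)
F = 324*√6 (F = 972*(√2*√(1/3)) = 972*(√2*√(1*(⅓))) = 972*(√2*√(⅓)) = 972*(√2*(√3/3)) = 972*(√6/3) = 324*√6 ≈ 793.63)
(34059 - 44524)/(m + F) = (34059 - 44524)/(-12039 + 324*√6) = -10465/(-12039 + 324*√6)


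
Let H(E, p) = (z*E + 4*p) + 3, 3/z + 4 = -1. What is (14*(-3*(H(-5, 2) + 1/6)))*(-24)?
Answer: 14280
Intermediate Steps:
z = -3/5 (z = 3/(-4 - 1) = 3/(-5) = 3*(-1/5) = -3/5 ≈ -0.60000)
H(E, p) = 3 + 4*p - 3*E/5 (H(E, p) = (-3*E/5 + 4*p) + 3 = (4*p - 3*E/5) + 3 = 3 + 4*p - 3*E/5)
(14*(-3*(H(-5, 2) + 1/6)))*(-24) = (14*(-3*((3 + 4*2 - 3/5*(-5)) + 1/6)))*(-24) = (14*(-3*((3 + 8 + 3) + 1/6)))*(-24) = (14*(-3*(14 + 1/6)))*(-24) = (14*(-3*85/6))*(-24) = (14*(-85/2))*(-24) = -595*(-24) = 14280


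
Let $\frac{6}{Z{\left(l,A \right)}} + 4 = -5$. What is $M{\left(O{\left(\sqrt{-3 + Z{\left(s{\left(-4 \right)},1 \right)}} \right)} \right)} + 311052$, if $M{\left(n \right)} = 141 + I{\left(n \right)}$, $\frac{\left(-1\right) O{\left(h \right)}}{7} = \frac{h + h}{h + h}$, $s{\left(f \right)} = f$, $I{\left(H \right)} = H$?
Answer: $311186$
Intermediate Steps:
$Z{\left(l,A \right)} = - \frac{2}{3}$ ($Z{\left(l,A \right)} = \frac{6}{-4 - 5} = \frac{6}{-9} = 6 \left(- \frac{1}{9}\right) = - \frac{2}{3}$)
$O{\left(h \right)} = -7$ ($O{\left(h \right)} = - 7 \frac{h + h}{h + h} = - 7 \frac{2 h}{2 h} = - 7 \cdot 2 h \frac{1}{2 h} = \left(-7\right) 1 = -7$)
$M{\left(n \right)} = 141 + n$
$M{\left(O{\left(\sqrt{-3 + Z{\left(s{\left(-4 \right)},1 \right)}} \right)} \right)} + 311052 = \left(141 - 7\right) + 311052 = 134 + 311052 = 311186$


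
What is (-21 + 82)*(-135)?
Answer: -8235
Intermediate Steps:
(-21 + 82)*(-135) = 61*(-135) = -8235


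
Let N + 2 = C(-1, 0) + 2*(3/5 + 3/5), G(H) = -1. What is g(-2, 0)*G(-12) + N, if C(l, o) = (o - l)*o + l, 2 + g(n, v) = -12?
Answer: 67/5 ≈ 13.400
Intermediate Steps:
g(n, v) = -14 (g(n, v) = -2 - 12 = -14)
C(l, o) = l + o*(o - l) (C(l, o) = o*(o - l) + l = l + o*(o - l))
N = -⅗ (N = -2 + ((-1 + 0² - 1*(-1)*0) + 2*(3/5 + 3/5)) = -2 + ((-1 + 0 + 0) + 2*(3*(⅕) + 3*(⅕))) = -2 + (-1 + 2*(⅗ + ⅗)) = -2 + (-1 + 2*(6/5)) = -2 + (-1 + 12/5) = -2 + 7/5 = -⅗ ≈ -0.60000)
g(-2, 0)*G(-12) + N = -14*(-1) - ⅗ = 14 - ⅗ = 67/5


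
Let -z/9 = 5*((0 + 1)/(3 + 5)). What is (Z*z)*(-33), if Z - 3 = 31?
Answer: 25245/4 ≈ 6311.3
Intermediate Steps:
Z = 34 (Z = 3 + 31 = 34)
z = -45/8 (z = -45*(0 + 1)/(3 + 5) = -45*1/8 = -45*1*(1/8) = -45/8 ≈ -5.6250)
(Z*z)*(-33) = (34*(-45/8))*(-33) = -765/4*(-33) = 25245/4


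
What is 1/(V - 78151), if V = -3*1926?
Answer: -1/83929 ≈ -1.1915e-5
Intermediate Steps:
V = -5778
1/(V - 78151) = 1/(-5778 - 78151) = 1/(-83929) = -1/83929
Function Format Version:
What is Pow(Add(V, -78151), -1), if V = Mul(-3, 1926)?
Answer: Rational(-1, 83929) ≈ -1.1915e-5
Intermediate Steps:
V = -5778
Pow(Add(V, -78151), -1) = Pow(Add(-5778, -78151), -1) = Pow(-83929, -1) = Rational(-1, 83929)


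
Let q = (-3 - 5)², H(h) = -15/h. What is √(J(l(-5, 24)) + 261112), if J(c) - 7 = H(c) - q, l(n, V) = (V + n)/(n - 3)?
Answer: √94243135/19 ≈ 510.94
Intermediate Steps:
l(n, V) = (V + n)/(-3 + n)
q = 64 (q = (-8)² = 64)
J(c) = -57 - 15/c (J(c) = 7 + (-15/c - 1*64) = 7 + (-15/c - 64) = 7 + (-64 - 15/c) = -57 - 15/c)
√(J(l(-5, 24)) + 261112) = √((-57 - 15*(-3 - 5)/(24 - 5)) + 261112) = √((-57 - 15/(19/(-8))) + 261112) = √((-57 - 15/((-⅛*19))) + 261112) = √((-57 - 15/(-19/8)) + 261112) = √((-57 - 15*(-8/19)) + 261112) = √((-57 + 120/19) + 261112) = √(-963/19 + 261112) = √(4960165/19) = √94243135/19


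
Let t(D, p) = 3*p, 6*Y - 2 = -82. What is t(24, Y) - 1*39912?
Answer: -39952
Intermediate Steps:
Y = -40/3 (Y = ⅓ + (⅙)*(-82) = ⅓ - 41/3 = -40/3 ≈ -13.333)
t(24, Y) - 1*39912 = 3*(-40/3) - 1*39912 = -40 - 39912 = -39952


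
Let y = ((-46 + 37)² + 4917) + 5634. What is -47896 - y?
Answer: -58528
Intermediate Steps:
y = 10632 (y = ((-9)² + 4917) + 5634 = (81 + 4917) + 5634 = 4998 + 5634 = 10632)
-47896 - y = -47896 - 1*10632 = -47896 - 10632 = -58528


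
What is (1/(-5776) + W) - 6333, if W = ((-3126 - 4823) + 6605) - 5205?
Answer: -74406433/5776 ≈ -12882.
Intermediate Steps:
W = -6549 (W = (-7949 + 6605) - 5205 = -1344 - 5205 = -6549)
(1/(-5776) + W) - 6333 = (1/(-5776) - 6549) - 6333 = (-1/5776 - 6549) - 6333 = -37827025/5776 - 6333 = -74406433/5776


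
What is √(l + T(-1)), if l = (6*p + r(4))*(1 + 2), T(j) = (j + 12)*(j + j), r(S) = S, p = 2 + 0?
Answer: √26 ≈ 5.0990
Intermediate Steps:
p = 2
T(j) = 2*j*(12 + j) (T(j) = (12 + j)*(2*j) = 2*j*(12 + j))
l = 48 (l = (6*2 + 4)*(1 + 2) = (12 + 4)*3 = 16*3 = 48)
√(l + T(-1)) = √(48 + 2*(-1)*(12 - 1)) = √(48 + 2*(-1)*11) = √(48 - 22) = √26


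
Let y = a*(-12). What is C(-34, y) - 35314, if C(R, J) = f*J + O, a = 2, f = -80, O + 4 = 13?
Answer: -33385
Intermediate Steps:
O = 9 (O = -4 + 13 = 9)
y = -24 (y = 2*(-12) = -24)
C(R, J) = 9 - 80*J (C(R, J) = -80*J + 9 = 9 - 80*J)
C(-34, y) - 35314 = (9 - 80*(-24)) - 35314 = (9 + 1920) - 35314 = 1929 - 35314 = -33385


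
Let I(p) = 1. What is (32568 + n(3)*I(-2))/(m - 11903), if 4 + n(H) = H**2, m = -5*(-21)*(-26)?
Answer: -32573/14633 ≈ -2.2260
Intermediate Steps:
m = -2730 (m = 105*(-26) = -2730)
n(H) = -4 + H**2
(32568 + n(3)*I(-2))/(m - 11903) = (32568 + (-4 + 3**2)*1)/(-2730 - 11903) = (32568 + (-4 + 9)*1)/(-14633) = (32568 + 5*1)*(-1/14633) = (32568 + 5)*(-1/14633) = 32573*(-1/14633) = -32573/14633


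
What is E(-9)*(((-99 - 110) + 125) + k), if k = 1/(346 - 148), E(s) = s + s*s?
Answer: -66524/11 ≈ -6047.6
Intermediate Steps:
E(s) = s + s**2
k = 1/198 ≈ 0.0050505
E(-9)*(((-99 - 110) + 125) + k) = (-9*(1 - 9))*(((-99 - 110) + 125) + 1/198) = (-9*(-8))*((-209 + 125) + 1/198) = 72*(-84 + 1/198) = 72*(-16631/198) = -66524/11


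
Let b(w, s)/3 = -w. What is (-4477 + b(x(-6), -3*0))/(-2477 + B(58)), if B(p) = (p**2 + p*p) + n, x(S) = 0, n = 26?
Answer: -4477/4277 ≈ -1.0468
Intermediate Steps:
b(w, s) = -3*w (b(w, s) = 3*(-w) = -3*w)
B(p) = 26 + 2*p**2 (B(p) = (p**2 + p*p) + 26 = (p**2 + p**2) + 26 = 2*p**2 + 26 = 26 + 2*p**2)
(-4477 + b(x(-6), -3*0))/(-2477 + B(58)) = (-4477 - 3*0)/(-2477 + (26 + 2*58**2)) = (-4477 + 0)/(-2477 + (26 + 2*3364)) = -4477/(-2477 + (26 + 6728)) = -4477/(-2477 + 6754) = -4477/4277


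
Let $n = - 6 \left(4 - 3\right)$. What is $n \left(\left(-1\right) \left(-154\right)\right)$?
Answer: $-924$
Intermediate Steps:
$n = -6$ ($n = \left(-6\right) 1 = -6$)
$n \left(\left(-1\right) \left(-154\right)\right) = - 6 \left(\left(-1\right) \left(-154\right)\right) = \left(-6\right) 154 = -924$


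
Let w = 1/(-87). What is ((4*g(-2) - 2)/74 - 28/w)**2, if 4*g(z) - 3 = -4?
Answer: 32494028121/5476 ≈ 5.9339e+6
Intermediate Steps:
g(z) = -1/4 (g(z) = 3/4 + (1/4)*(-4) = 3/4 - 1 = -1/4)
w = -1/87 ≈ -0.011494
((4*g(-2) - 2)/74 - 28/w)**2 = ((4*(-1/4) - 2)/74 - 28/(-1/87))**2 = ((-1 - 2)*(1/74) - 28*(-87))**2 = (-3*1/74 + 2436)**2 = (-3/74 + 2436)**2 = (180261/74)**2 = 32494028121/5476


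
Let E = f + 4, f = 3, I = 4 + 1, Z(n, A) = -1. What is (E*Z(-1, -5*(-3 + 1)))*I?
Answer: -35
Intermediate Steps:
I = 5
E = 7 (E = 3 + 4 = 7)
(E*Z(-1, -5*(-3 + 1)))*I = (7*(-1))*5 = -7*5 = -35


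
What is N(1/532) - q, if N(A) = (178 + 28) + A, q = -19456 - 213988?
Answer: 124301801/532 ≈ 2.3365e+5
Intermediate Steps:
q = -233444
N(A) = 206 + A
N(1/532) - q = (206 + 1/532) - 1*(-233444) = (206 + 1/532) + 233444 = 109593/532 + 233444 = 124301801/532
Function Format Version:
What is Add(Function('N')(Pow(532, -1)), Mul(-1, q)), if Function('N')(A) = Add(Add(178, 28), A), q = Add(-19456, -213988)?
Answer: Rational(124301801, 532) ≈ 2.3365e+5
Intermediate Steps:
q = -233444
Function('N')(A) = Add(206, A)
Add(Function('N')(Pow(532, -1)), Mul(-1, q)) = Add(Add(206, Pow(532, -1)), Mul(-1, -233444)) = Add(Add(206, Rational(1, 532)), 233444) = Add(Rational(109593, 532), 233444) = Rational(124301801, 532)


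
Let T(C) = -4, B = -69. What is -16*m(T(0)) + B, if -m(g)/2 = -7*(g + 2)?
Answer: 379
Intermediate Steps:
m(g) = 28 + 14*g (m(g) = -(-14)*(g + 2) = -(-14)*(2 + g) = -2*(-14 - 7*g) = 28 + 14*g)
-16*m(T(0)) + B = -16*(28 + 14*(-4)) - 69 = -16*(28 - 56) - 69 = -16*(-28) - 69 = 448 - 69 = 379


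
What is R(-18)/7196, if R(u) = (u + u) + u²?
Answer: 72/1799 ≈ 0.040022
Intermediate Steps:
R(u) = u² + 2*u (R(u) = 2*u + u² = u² + 2*u)
R(-18)/7196 = -18*(2 - 18)/7196 = -18*(-16)*(1/7196) = 288*(1/7196) = 72/1799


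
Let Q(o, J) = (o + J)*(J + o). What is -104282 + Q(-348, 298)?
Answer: -101782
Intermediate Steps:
Q(o, J) = (J + o)² (Q(o, J) = (J + o)*(J + o) = (J + o)²)
-104282 + Q(-348, 298) = -104282 + (298 - 348)² = -104282 + (-50)² = -104282 + 2500 = -101782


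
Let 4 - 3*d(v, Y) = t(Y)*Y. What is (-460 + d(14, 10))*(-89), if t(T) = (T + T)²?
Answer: 159488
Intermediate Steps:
t(T) = 4*T² (t(T) = (2*T)² = 4*T²)
d(v, Y) = 4/3 - 4*Y³/3 (d(v, Y) = 4/3 - 4*Y²*Y/3 = 4/3 - 4*Y³/3)
(-460 + d(14, 10))*(-89) = (-460 + (4/3 - 4/3*10³))*(-89) = (-460 + (4/3 - 4/3*1000))*(-89) = (-460 + (4/3 - 4000/3))*(-89) = (-460 - 1332)*(-89) = -1792*(-89) = 159488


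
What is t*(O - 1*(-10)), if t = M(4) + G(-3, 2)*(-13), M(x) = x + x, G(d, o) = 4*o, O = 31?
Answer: -3936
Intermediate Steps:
M(x) = 2*x
t = -96 (t = 2*4 + (4*2)*(-13) = 8 + 8*(-13) = 8 - 104 = -96)
t*(O - 1*(-10)) = -96*(31 - 1*(-10)) = -96*(31 + 10) = -96*41 = -3936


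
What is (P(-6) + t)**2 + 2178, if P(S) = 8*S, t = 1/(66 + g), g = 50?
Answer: 60298657/13456 ≈ 4481.2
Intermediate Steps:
t = 1/116 (t = 1/(66 + 50) = 1/116 ≈ 0.0086207)
(P(-6) + t)**2 + 2178 = (8*(-6) + 1/116)**2 + 2178 = (-48 + 1/116)**2 + 2178 = (-5567/116)**2 + 2178 = 30991489/13456 + 2178 = 60298657/13456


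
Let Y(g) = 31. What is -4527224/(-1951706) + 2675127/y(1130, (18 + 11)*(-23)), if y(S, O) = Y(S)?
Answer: 2610600880303/30251443 ≈ 86297.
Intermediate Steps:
y(S, O) = 31
-4527224/(-1951706) + 2675127/y(1130, (18 + 11)*(-23)) = -4527224/(-1951706) + 2675127/31 = -4527224*(-1/1951706) + 2675127*(1/31) = 2263612/975853 + 2675127/31 = 2610600880303/30251443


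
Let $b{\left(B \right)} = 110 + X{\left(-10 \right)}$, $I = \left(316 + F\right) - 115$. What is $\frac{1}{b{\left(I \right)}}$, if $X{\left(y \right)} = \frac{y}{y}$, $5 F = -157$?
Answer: $\frac{1}{111} \approx 0.009009$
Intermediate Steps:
$F = - \frac{157}{5}$ ($F = \frac{1}{5} \left(-157\right) = - \frac{157}{5} \approx -31.4$)
$X{\left(y \right)} = 1$
$I = \frac{848}{5}$ ($I = \left(316 - \frac{157}{5}\right) - 115 = \frac{1423}{5} - 115 = \frac{848}{5} \approx 169.6$)
$b{\left(B \right)} = 111$ ($b{\left(B \right)} = 110 + 1 = 111$)
$\frac{1}{b{\left(I \right)}} = \frac{1}{111}$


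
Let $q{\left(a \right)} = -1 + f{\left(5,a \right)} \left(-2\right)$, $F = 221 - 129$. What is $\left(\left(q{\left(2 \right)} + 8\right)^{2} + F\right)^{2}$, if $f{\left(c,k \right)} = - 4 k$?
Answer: $385641$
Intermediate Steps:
$F = 92$ ($F = 221 - 129 = 92$)
$q{\left(a \right)} = -1 + 8 a$ ($q{\left(a \right)} = -1 + - 4 a \left(-2\right) = -1 + 8 a$)
$\left(\left(q{\left(2 \right)} + 8\right)^{2} + F\right)^{2} = \left(\left(\left(-1 + 8 \cdot 2\right) + 8\right)^{2} + 92\right)^{2} = \left(\left(\left(-1 + 16\right) + 8\right)^{2} + 92\right)^{2} = \left(\left(15 + 8\right)^{2} + 92\right)^{2} = \left(23^{2} + 92\right)^{2} = \left(529 + 92\right)^{2} = 621^{2} = 385641$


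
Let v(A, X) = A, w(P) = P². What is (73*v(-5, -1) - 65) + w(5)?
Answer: -405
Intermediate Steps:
(73*v(-5, -1) - 65) + w(5) = (73*(-5) - 65) + 5² = (-365 - 65) + 25 = -430 + 25 = -405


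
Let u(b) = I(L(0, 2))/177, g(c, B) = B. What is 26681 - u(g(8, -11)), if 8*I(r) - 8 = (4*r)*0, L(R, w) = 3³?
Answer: 4722536/177 ≈ 26681.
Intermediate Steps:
L(R, w) = 27
I(r) = 1 (I(r) = 1 + ((4*r)*0)/8 = 1 + (⅛)*0 = 1 + 0 = 1)
u(b) = 1/177
26681 - u(g(8, -11)) = 26681 - 1*1/177 = 26681 - 1/177 = 4722536/177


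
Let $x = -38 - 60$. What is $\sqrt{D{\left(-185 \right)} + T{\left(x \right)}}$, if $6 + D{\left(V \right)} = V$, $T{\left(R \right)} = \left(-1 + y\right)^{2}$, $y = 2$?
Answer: $i \sqrt{190} \approx 13.784 i$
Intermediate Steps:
$x = -98$
$T{\left(R \right)} = 1$ ($T{\left(R \right)} = \left(-1 + 2\right)^{2} = 1^{2} = 1$)
$D{\left(V \right)} = -6 + V$
$\sqrt{D{\left(-185 \right)} + T{\left(x \right)}} = \sqrt{\left(-6 - 185\right) + 1} = \sqrt{-191 + 1} = \sqrt{-190} = i \sqrt{190}$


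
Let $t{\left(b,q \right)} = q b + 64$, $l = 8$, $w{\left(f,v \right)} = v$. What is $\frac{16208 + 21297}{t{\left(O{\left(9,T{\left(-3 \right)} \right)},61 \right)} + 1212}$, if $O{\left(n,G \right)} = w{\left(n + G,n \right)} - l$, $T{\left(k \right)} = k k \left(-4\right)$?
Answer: $\frac{37505}{1337} \approx 28.052$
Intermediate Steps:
$T{\left(k \right)} = - 4 k^{2}$ ($T{\left(k \right)} = k^{2} \left(-4\right) = - 4 k^{2}$)
$O{\left(n,G \right)} = -8 + n$ ($O{\left(n,G \right)} = n - 8 = -8 + n$)
$t{\left(b,q \right)} = 64 + b q$ ($t{\left(b,q \right)} = b q + 64 = 64 + b q$)
$\frac{16208 + 21297}{t{\left(O{\left(9,T{\left(-3 \right)} \right)},61 \right)} + 1212} = \frac{16208 + 21297}{\left(64 + \left(-8 + 9\right) 61\right) + 1212} = \frac{37505}{\left(64 + 1 \cdot 61\right) + 1212} = \frac{37505}{\left(64 + 61\right) + 1212} = \frac{37505}{125 + 1212} = \frac{37505}{1337}$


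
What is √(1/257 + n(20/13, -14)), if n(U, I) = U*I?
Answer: I*√240374927/3341 ≈ 4.6405*I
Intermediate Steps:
n(U, I) = I*U
√(1/257 + n(20/13, -14)) = √(1/257 - 280/13) = √(-71947/3341) = I*√240374927/3341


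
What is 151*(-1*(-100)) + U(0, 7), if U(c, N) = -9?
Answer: 15091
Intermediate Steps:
151*(-1*(-100)) + U(0, 7) = 151*(-1*(-100)) - 9 = 151*100 - 9 = 15100 - 9 = 15091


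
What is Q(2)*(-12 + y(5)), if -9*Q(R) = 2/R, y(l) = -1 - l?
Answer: 2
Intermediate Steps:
Q(R) = -2/(9*R)
Q(2)*(-12 + y(5)) = (-2/9/2)*(-12 + (-1 - 1*5)) = (-2/9*1/2)*(-12 + (-1 - 5)) = -(-12 - 6)/9 = -1/9*(-18) = 2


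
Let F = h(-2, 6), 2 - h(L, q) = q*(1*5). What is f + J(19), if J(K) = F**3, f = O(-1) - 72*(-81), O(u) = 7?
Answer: -16113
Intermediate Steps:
h(L, q) = 2 - 5*q (h(L, q) = 2 - q*1*5 = 2 - q*5 = 2 - 5*q)
f = 5839 (f = 7 - 72*(-81) = 7 + 5832 = 5839)
F = -28 (F = 2 - 5*6 = 2 - 30 = -28)
J(K) = -21952 (J(K) = (-28)**3 = -21952)
f + J(19) = 5839 - 21952 = -16113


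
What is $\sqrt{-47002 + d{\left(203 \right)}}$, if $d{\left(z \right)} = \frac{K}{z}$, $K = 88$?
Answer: $\frac{i \sqrt{1936887554}}{203} \approx 216.8 i$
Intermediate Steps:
$d{\left(z \right)} = \frac{88}{z}$
$\sqrt{-47002 + d{\left(203 \right)}} = \sqrt{-47002 + \frac{88}{203}} = \sqrt{- \frac{9541318}{203}} = \frac{i \sqrt{1936887554}}{203}$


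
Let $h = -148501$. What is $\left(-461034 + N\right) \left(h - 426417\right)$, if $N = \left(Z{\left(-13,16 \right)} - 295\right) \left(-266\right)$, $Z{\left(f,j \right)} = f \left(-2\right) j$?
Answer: $283561055960$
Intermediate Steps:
$Z{\left(f,j \right)} = - 2 f j$
$N = -32186$ ($N = \left(\left(-2\right) \left(-13\right) 16 - 295\right) \left(-266\right) = \left(416 - 295\right) \left(-266\right) = 121 \left(-266\right) = -32186$)
$\left(-461034 + N\right) \left(h - 426417\right) = \left(-461034 - 32186\right) \left(-148501 - 426417\right) = \left(-493220\right) \left(-574918\right) = 283561055960$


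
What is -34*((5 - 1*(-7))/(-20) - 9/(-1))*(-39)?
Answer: 55692/5 ≈ 11138.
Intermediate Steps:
-34*((5 - 1*(-7))/(-20) - 9/(-1))*(-39) = -34*((5 + 7)*(-1/20) - 9*(-1))*(-39) = -34*(12*(-1/20) + 9)*(-39) = -34*(-3/5 + 9)*(-39) = -34*42/5*(-39) = -1428/5*(-39) = 55692/5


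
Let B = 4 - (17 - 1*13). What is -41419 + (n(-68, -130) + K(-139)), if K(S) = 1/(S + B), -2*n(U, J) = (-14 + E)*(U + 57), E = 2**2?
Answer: -5764887/139 ≈ -41474.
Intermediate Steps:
E = 4
B = 0 (B = 4 - (17 - 13) = 4 - 1*4 = 4 - 4 = 0)
n(U, J) = 285 + 5*U (n(U, J) = -(-14 + 4)*(U + 57)/2 = -(-5)*(57 + U) = -(-570 - 10*U)/2 = 285 + 5*U)
K(S) = 1/S (K(S) = 1/(S + 0) = 1/S)
-41419 + (n(-68, -130) + K(-139)) = -41419 + ((285 + 5*(-68)) + 1/(-139)) = -41419 + ((285 - 340) - 1/139) = -41419 + (-55 - 1/139) = -41419 - 7646/139 = -5764887/139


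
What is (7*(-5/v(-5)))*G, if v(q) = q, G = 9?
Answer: 63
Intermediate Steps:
(7*(-5/v(-5)))*G = (7*(-5/(-5)))*9 = (7*(-5*(-⅕)))*9 = (7*1)*9 = 7*9 = 63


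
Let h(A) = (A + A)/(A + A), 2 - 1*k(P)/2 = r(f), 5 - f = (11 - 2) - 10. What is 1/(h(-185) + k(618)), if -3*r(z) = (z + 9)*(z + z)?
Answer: 1/125 ≈ 0.0080000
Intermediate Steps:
f = 6 (f = 5 - ((11 - 2) - 10) = 5 - (9 - 10) = 5 - 1*(-1) = 5 + 1 = 6)
r(z) = -2*z*(9 + z)/3 (r(z) = -(z + 9)*(z + z)/3 = -(9 + z)*2*z/3 = -2*z*(9 + z)/3)
k(P) = 124 (k(P) = 4 - (-4)*6*(9 + 6)/3 = 4 - (-4)*6*15/3 = 4 - 2*(-60) = 4 + 120 = 124)
h(A) = 1 (h(A) = (2*A)/((2*A)) = (2*A)*(1/(2*A)) = 1)
1/(h(-185) + k(618)) = 1/(1 + 124) = 1/125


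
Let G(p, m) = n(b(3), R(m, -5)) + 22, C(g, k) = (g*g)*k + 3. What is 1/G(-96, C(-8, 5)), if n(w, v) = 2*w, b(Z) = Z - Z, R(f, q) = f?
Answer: 1/22 ≈ 0.045455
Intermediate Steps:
C(g, k) = 3 + k*g**2 (C(g, k) = g**2*k + 3 = k*g**2 + 3 = 3 + k*g**2)
b(Z) = 0
G(p, m) = 22 (G(p, m) = 2*0 + 22 = 0 + 22 = 22)
1/G(-96, C(-8, 5)) = 1/22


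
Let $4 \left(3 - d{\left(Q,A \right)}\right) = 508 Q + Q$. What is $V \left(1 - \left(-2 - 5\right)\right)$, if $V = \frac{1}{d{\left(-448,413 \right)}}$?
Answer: $\frac{8}{57011} \approx 0.00014032$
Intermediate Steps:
$d{\left(Q,A \right)} = 3 - \frac{509 Q}{4}$ ($d{\left(Q,A \right)} = 3 - \frac{508 Q + Q}{4} = 3 - \frac{509 Q}{4}$)
$V = \frac{1}{57011}$ ($V = \frac{1}{3 - -57008} = \frac{1}{3 + 57008} = \frac{1}{57011} \approx 1.754 \cdot 10^{-5}$)
$V \left(1 - \left(-2 - 5\right)\right) = \frac{1 - \left(-2 - 5\right)}{57011} = \frac{1 - -7}{57011} = \frac{1 + 7}{57011} = \frac{1}{57011} \cdot 8 = \frac{8}{57011}$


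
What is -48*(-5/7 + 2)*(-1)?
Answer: 432/7 ≈ 61.714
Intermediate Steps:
-48*(-5/7 + 2)*(-1) = -432*(-1)/7 = -48*(-9/7) = 432/7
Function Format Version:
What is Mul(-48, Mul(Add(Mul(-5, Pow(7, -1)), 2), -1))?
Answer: Rational(432, 7) ≈ 61.714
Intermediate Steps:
Mul(-48, Mul(Add(Mul(-5, Pow(7, -1)), 2), -1)) = Mul(-48, Mul(Add(Mul(-5, Rational(1, 7)), 2), -1)) = Mul(-48, Mul(Add(Rational(-5, 7), 2), -1)) = Mul(-48, Mul(Rational(9, 7), -1)) = Mul(-48, Rational(-9, 7)) = Rational(432, 7)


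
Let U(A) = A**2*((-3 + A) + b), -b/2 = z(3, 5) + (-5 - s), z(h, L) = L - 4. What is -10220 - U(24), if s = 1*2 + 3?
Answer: -32684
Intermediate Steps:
z(h, L) = -4 + L
s = 5 (s = 2 + 3 = 5)
b = 18 (b = -2*((-4 + 5) + (-5 - 1*5)) = -2*(1 + (-5 - 5)) = -2*(1 - 10) = -2*(-9) = 18)
U(A) = A**2*(15 + A) (U(A) = A**2*((-3 + A) + 18) = A**2*(15 + A))
-10220 - U(24) = -10220 - 24**2*(15 + 24) = -10220 - 576*39 = -10220 - 1*22464 = -10220 - 22464 = -32684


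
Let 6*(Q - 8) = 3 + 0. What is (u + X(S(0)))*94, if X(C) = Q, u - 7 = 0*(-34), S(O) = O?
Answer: 1457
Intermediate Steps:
Q = 17/2 (Q = 8 + (3 + 0)/6 = 8 + (1/6)*3 = 8 + 1/2 = 17/2 ≈ 8.5000)
u = 7 (u = 7 + 0*(-34) = 7 + 0 = 7)
X(C) = 17/2
(u + X(S(0)))*94 = (7 + 17/2)*94 = (31/2)*94 = 1457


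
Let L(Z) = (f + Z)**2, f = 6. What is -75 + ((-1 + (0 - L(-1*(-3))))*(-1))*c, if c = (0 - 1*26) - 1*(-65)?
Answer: 3123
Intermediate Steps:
L(Z) = (6 + Z)**2
c = 39 (c = (0 - 26) + 65 = -26 + 65 = 39)
-75 + ((-1 + (0 - L(-1*(-3))))*(-1))*c = -75 + ((-1 + (0 - (6 - 1*(-3))**2))*(-1))*39 = -75 + ((-1 + (0 - (6 + 3)**2))*(-1))*39 = -75 + ((-1 + (0 - 1*9**2))*(-1))*39 = -75 + ((-1 + (0 - 1*81))*(-1))*39 = -75 + ((-1 + (0 - 81))*(-1))*39 = -75 + ((-1 - 81)*(-1))*39 = -75 - 82*(-1)*39 = -75 + 82*39 = -75 + 3198 = 3123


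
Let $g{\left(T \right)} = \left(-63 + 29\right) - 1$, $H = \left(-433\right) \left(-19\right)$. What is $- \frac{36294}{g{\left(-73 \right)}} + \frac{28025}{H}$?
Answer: $\frac{15766927}{15155} \approx 1040.4$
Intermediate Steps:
$H = 8227$
$g{\left(T \right)} = -35$ ($g{\left(T \right)} = -34 - 1 = -35$)
$- \frac{36294}{g{\left(-73 \right)}} + \frac{28025}{H} = - \frac{36294}{-35} + \frac{28025}{8227} = \left(-36294\right) \left(- \frac{1}{35}\right) + 28025 \cdot \frac{1}{8227} = \frac{36294}{35} + \frac{1475}{433} = \frac{15766927}{15155}$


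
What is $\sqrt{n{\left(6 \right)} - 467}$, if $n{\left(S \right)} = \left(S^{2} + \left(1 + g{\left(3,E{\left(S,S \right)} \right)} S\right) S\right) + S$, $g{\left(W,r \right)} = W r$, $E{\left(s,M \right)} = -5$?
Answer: $i \sqrt{959} \approx 30.968 i$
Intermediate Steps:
$n{\left(S \right)} = S + S^{2} + S \left(1 - 15 S\right)$ ($n{\left(S \right)} = \left(S^{2} + \left(1 + 3 \left(-5\right) S\right) S\right) + S = \left(S^{2} + \left(1 - 15 S\right) S\right) + S = \left(S^{2} + S \left(1 - 15 S\right)\right) + S = S + S^{2} + S \left(1 - 15 S\right)$)
$\sqrt{n{\left(6 \right)} - 467} = \sqrt{2 \cdot 6 \left(1 - 42\right) - 467} = \sqrt{2 \cdot 6 \left(-41\right) - 467} = \sqrt{-492 - 467} = \sqrt{-959} = i \sqrt{959}$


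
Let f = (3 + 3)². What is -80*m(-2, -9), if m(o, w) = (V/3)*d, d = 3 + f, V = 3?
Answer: -3120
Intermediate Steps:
f = 36 (f = 6² = 36)
d = 39 (d = 3 + 36 = 39)
m(o, w) = 39 (m(o, w) = (3/3)*39 = (3*(⅓))*39 = 1*39 = 39)
-80*m(-2, -9) = -80*39 = -3120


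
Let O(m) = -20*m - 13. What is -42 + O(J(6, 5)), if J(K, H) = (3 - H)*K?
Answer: 185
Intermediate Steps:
J(K, H) = K*(3 - H)
O(m) = -13 - 20*m
-42 + O(J(6, 5)) = -42 + (-13 - 120*(3 - 1*5)) = -42 + (-13 - 120*(3 - 5)) = -42 + (-13 - 120*(-2)) = -42 + (-13 - 20*(-12)) = -42 + (-13 + 240) = -42 + 227 = 185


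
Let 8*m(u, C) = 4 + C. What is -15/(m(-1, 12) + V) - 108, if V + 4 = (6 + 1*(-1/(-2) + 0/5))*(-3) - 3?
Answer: -5262/49 ≈ -107.39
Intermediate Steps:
m(u, C) = ½ + C/8 (m(u, C) = (4 + C)/8 = ½ + C/8)
V = -53/2 (V = -4 + ((6 + 1*(-1/(-2) + 0/5))*(-3) - 3) = -4 + ((6 + 1*(-1*(-½) + 0*(⅕)))*(-3) - 3) = -4 + ((6 + 1*(½ + 0))*(-3) - 3) = -4 + ((6 + 1*(½))*(-3) - 3) = -4 + ((6 + ½)*(-3) - 3) = -4 + ((13/2)*(-3) - 3) = -4 + (-39/2 - 3) = -4 - 45/2 = -53/2 ≈ -26.500)
-15/(m(-1, 12) + V) - 108 = -15/((½ + (⅛)*12) - 53/2) - 108 = -15/((½ + 3/2) - 53/2) - 108 = -15/(2 - 53/2) - 108 = -15/(-49/2) - 108 = -2/49*(-15) - 108 = 30/49 - 108 = -5262/49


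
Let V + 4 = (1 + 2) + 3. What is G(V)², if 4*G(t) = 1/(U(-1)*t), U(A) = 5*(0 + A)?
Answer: 1/1600 ≈ 0.00062500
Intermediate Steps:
U(A) = 5*A
V = 2 (V = -4 + ((1 + 2) + 3) = -4 + (3 + 3) = -4 + 6 = 2)
G(t) = -1/(20*t) (G(t) = 1/(4*(((5*(-1))*t))) = 1/(4*((-5*t))) = (-1/(5*t))/4 = -1/(20*t))
G(V)² = (-1/20/2)² = (-1/20*½)² = (-1/40)² = 1/1600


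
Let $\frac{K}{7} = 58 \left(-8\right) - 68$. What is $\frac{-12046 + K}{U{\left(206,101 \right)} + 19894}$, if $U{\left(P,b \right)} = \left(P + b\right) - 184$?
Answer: $- \frac{15770}{20017} \approx -0.78783$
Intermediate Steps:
$U{\left(P,b \right)} = -184 + P + b$
$K = -3724$ ($K = 7 \left(58 \left(-8\right) - 68\right) = 7 \left(-464 - 68\right) = 7 \left(-532\right) = -3724$)
$\frac{-12046 + K}{U{\left(206,101 \right)} + 19894} = \frac{-12046 - 3724}{\left(-184 + 206 + 101\right) + 19894} = - \frac{15770}{123 + 19894} = - \frac{15770}{20017}$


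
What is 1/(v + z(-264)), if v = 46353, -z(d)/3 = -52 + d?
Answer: 1/47301 ≈ 2.1141e-5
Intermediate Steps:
z(d) = 156 - 3*d (z(d) = -3*(-52 + d) = 156 - 3*d)
1/(v + z(-264)) = 1/(46353 + (156 - 3*(-264))) = 1/(46353 + (156 + 792)) = 1/(46353 + 948) = 1/47301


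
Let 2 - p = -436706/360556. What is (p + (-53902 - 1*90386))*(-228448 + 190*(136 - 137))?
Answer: 2973594167706445/90139 ≈ 3.2989e+10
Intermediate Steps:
p = 578909/180278 (p = 2 - (-436706)/360556 = 2 - 1*(-218353/180278) = 2 + 218353/180278 = 578909/180278 ≈ 3.2112)
(p + (-53902 - 1*90386))*(-228448 + 190*(136 - 137)) = (578909/180278 + (-53902 - 1*90386))*(-228448 + 190*(136 - 137)) = (578909/180278 + (-53902 - 90386))*(-228448 + 190*(-1)) = (578909/180278 - 144288)*(-228448 - 190) = -26011373155/180278*(-228638) = 2973594167706445/90139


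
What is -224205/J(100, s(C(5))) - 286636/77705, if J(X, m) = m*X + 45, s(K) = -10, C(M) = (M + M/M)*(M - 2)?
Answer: 3429622429/14841655 ≈ 231.08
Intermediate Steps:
C(M) = (1 + M)*(-2 + M) (C(M) = (M + 1)*(-2 + M) = (1 + M)*(-2 + M))
J(X, m) = 45 + X*m (J(X, m) = X*m + 45 = 45 + X*m)
-224205/J(100, s(C(5))) - 286636/77705 = -224205/(45 + 100*(-10)) - 286636/77705 = -224205/(45 - 1000) - 286636*1/77705 = -224205/(-955) - 286636/77705 = -224205*(-1/955) - 286636/77705 = 44841/191 - 286636/77705 = 3429622429/14841655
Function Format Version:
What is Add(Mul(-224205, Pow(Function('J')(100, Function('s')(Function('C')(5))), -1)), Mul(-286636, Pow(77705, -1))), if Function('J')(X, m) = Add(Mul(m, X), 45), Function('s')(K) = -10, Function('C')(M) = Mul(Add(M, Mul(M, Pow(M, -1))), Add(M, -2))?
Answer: Rational(3429622429, 14841655) ≈ 231.08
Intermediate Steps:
Function('C')(M) = Mul(Add(1, M), Add(-2, M)) (Function('C')(M) = Mul(Add(M, 1), Add(-2, M)) = Mul(Add(1, M), Add(-2, M)))
Function('J')(X, m) = Add(45, Mul(X, m)) (Function('J')(X, m) = Add(Mul(X, m), 45) = Add(45, Mul(X, m)))
Add(Mul(-224205, Pow(Function('J')(100, Function('s')(Function('C')(5))), -1)), Mul(-286636, Pow(77705, -1))) = Add(Mul(-224205, Pow(Add(45, Mul(100, -10)), -1)), Mul(-286636, Pow(77705, -1))) = Add(Mul(-224205, Pow(Add(45, -1000), -1)), Mul(-286636, Rational(1, 77705))) = Add(Mul(-224205, Pow(-955, -1)), Rational(-286636, 77705)) = Add(Mul(-224205, Rational(-1, 955)), Rational(-286636, 77705)) = Add(Rational(44841, 191), Rational(-286636, 77705)) = Rational(3429622429, 14841655)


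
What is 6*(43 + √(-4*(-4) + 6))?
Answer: 258 + 6*√22 ≈ 286.14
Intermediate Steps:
6*(43 + √(-4*(-4) + 6)) = 6*(43 + √(16 + 6)) = 6*(43 + √22) = 258 + 6*√22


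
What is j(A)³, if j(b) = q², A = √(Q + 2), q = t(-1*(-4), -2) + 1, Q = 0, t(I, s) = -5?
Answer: 4096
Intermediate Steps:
q = -4 (q = -5 + 1 = -4)
A = √2 (A = √(0 + 2) = √2 ≈ 1.4142)
j(b) = 16 (j(b) = (-4)² = 16)
j(A)³ = 16³ = 4096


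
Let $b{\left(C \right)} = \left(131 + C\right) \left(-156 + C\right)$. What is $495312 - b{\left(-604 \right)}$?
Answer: $135832$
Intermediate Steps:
$b{\left(C \right)} = \left(-156 + C\right) \left(131 + C\right)$
$495312 - b{\left(-604 \right)} = 495312 - \left(-20436 + \left(-604\right)^{2} - -15100\right) = 495312 - \left(-20436 + 364816 + 15100\right) = 495312 - 359480 = 135832$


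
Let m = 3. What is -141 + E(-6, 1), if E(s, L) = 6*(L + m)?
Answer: -117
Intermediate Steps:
E(s, L) = 18 + 6*L (E(s, L) = 6*(L + 3) = 6*(3 + L) = 18 + 6*L)
-141 + E(-6, 1) = -141 + (18 + 6*1) = -141 + (18 + 6) = -141 + 24 = -117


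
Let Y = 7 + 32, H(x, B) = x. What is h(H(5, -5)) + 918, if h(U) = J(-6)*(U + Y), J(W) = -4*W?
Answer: 1974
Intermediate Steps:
Y = 39
h(U) = 936 + 24*U (h(U) = (-4*(-6))*(U + 39) = 24*(39 + U) = 936 + 24*U)
h(H(5, -5)) + 918 = (936 + 24*5) + 918 = (936 + 120) + 918 = 1056 + 918 = 1974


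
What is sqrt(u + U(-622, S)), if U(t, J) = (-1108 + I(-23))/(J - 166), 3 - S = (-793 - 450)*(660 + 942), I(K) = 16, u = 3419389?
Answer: sqrt(13556409784927383865)/1991123 ≈ 1849.2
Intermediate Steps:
S = 1991289 (S = 3 - (-793 - 450)*(660 + 942) = 3 - (-1243)*1602 = 3 - 1*(-1991286) = 3 + 1991286 = 1991289)
U(t, J) = -1092/(-166 + J) (U(t, J) = (-1108 + 16)/(J - 166) = -1092/(-166 + J))
sqrt(u + U(-622, S)) = sqrt(3419389 - 1092/(-166 + 1991289)) = sqrt(3419389 - 1092/1991123) = sqrt(6808424082755/1991123) = sqrt(13556409784927383865)/1991123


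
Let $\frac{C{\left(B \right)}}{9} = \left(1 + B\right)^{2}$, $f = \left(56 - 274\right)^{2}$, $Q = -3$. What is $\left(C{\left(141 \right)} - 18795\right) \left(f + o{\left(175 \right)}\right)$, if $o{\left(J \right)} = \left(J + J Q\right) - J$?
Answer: $7645844319$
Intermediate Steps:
$f = 47524$ ($f = \left(-218\right)^{2} = 47524$)
$C{\left(B \right)} = 9 \left(1 + B\right)^{2}$
$o{\left(J \right)} = - 3 J$ ($o{\left(J \right)} = \left(J + J \left(-3\right)\right) - J = \left(J - 3 J\right) - J = - 2 J - J = - 3 J$)
$\left(C{\left(141 \right)} - 18795\right) \left(f + o{\left(175 \right)}\right) = \left(9 \left(1 + 141\right)^{2} - 18795\right) \left(47524 - 525\right) = \left(9 \cdot 142^{2} - 18795\right) \left(47524 - 525\right) = \left(9 \cdot 20164 - 18795\right) 46999 = \left(181476 - 18795\right) 46999 = 162681 \cdot 46999 = 7645844319$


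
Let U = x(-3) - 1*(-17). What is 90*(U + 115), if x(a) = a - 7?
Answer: 10980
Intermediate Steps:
x(a) = -7 + a
U = 7 (U = (-7 - 3) - 1*(-17) = -10 + 17 = 7)
90*(U + 115) = 90*(7 + 115) = 90*122 = 10980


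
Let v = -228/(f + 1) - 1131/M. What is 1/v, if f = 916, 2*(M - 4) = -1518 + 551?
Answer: 125629/265086 ≈ 0.47392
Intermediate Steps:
M = -959/2 (M = 4 + (-1518 + 551)/2 = 4 + (1/2)*(-967) = 4 - 967/2 = -959/2 ≈ -479.50)
v = 265086/125629 (v = -228/(916 + 1) - 1131/(-959/2) = -228/917 - 1131*(-2/959) = -228*1/917 + 2262/959 = -228/917 + 2262/959 = 265086/125629 ≈ 2.1101)
1/v = 1/(265086/125629) = 125629/265086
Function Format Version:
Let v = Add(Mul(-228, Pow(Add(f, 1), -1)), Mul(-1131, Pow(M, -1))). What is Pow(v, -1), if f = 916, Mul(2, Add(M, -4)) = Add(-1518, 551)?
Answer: Rational(125629, 265086) ≈ 0.47392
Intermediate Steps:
M = Rational(-959, 2) (M = Add(4, Mul(Rational(1, 2), Add(-1518, 551))) = Add(4, Mul(Rational(1, 2), -967)) = Add(4, Rational(-967, 2)) = Rational(-959, 2) ≈ -479.50)
v = Rational(265086, 125629) (v = Add(Mul(-228, Pow(Add(916, 1), -1)), Mul(-1131, Pow(Rational(-959, 2), -1))) = Add(Mul(-228, Pow(917, -1)), Mul(-1131, Rational(-2, 959))) = Add(Mul(-228, Rational(1, 917)), Rational(2262, 959)) = Add(Rational(-228, 917), Rational(2262, 959)) = Rational(265086, 125629) ≈ 2.1101)
Pow(v, -1) = Pow(Rational(265086, 125629), -1) = Rational(125629, 265086)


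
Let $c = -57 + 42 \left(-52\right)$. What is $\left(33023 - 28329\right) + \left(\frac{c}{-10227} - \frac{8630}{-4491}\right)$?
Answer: $\frac{71897064833}{15309819} \approx 4696.1$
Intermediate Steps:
$c = -2241$ ($c = -57 - 2184 = -2241$)
$\left(33023 - 28329\right) + \left(\frac{c}{-10227} - \frac{8630}{-4491}\right) = \left(33023 - 28329\right) - \left(- \frac{8630}{4491} - \frac{747}{3409}\right) = 4694 - - \frac{32774447}{15309819} = 4694 + \left(\frac{747}{3409} + \frac{8630}{4491}\right) = 4694 + \frac{32774447}{15309819} = \frac{71897064833}{15309819}$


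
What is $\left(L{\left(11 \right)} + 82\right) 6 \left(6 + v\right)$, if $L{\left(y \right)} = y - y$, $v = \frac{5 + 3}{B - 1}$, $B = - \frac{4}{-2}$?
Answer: $6888$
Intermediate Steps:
$B = 2$ ($B = \left(-4\right) \left(- \frac{1}{2}\right) = 2$)
$v = 8$ ($v = \frac{5 + 3}{2 - 1} = \frac{8}{1} = 8 \cdot 1 = 8$)
$L{\left(y \right)} = 0$
$\left(L{\left(11 \right)} + 82\right) 6 \left(6 + v\right) = \left(0 + 82\right) 6 \left(6 + 8\right) = 82 \cdot 6 \cdot 14 = 82 \cdot 84 = 6888$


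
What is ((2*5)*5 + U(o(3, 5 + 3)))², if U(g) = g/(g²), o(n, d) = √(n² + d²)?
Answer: (3650 + √73)²/5329 ≈ 2511.7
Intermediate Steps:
o(n, d) = √(d² + n²)
U(g) = 1/g (U(g) = g/g² = 1/g)
((2*5)*5 + U(o(3, 5 + 3)))² = ((2*5)*5 + 1/(√((5 + 3)² + 3²)))² = (10*5 + 1/(√(8² + 9)))² = (50 + 1/(√(64 + 9)))² = (50 + 1/(√73))² = (50 + √73/73)²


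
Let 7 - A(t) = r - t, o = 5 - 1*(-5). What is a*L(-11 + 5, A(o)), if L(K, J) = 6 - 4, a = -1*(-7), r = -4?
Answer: 14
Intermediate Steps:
o = 10 (o = 5 + 5 = 10)
A(t) = 11 + t (A(t) = 7 - (-4 - t) = 7 + (4 + t) = 11 + t)
a = 7
L(K, J) = 2
a*L(-11 + 5, A(o)) = 7*2 = 14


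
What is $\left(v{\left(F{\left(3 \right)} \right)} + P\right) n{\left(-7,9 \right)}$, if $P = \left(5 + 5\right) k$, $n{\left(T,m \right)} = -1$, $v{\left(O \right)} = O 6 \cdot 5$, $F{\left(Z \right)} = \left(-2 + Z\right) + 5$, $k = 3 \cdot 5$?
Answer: $-330$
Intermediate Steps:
$k = 15$
$F{\left(Z \right)} = 3 + Z$
$v{\left(O \right)} = 30 O$ ($v{\left(O \right)} = 6 O 5 = 30 O$)
$P = 150$ ($P = \left(5 + 5\right) 15 = 10 \cdot 15 = 150$)
$\left(v{\left(F{\left(3 \right)} \right)} + P\right) n{\left(-7,9 \right)} = \left(30 \left(3 + 3\right) + 150\right) \left(-1\right) = \left(30 \cdot 6 + 150\right) \left(-1\right) = \left(180 + 150\right) \left(-1\right) = 330 \left(-1\right) = -330$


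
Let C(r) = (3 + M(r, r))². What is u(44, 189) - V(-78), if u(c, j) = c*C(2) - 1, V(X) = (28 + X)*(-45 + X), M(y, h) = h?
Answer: -5051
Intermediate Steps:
C(r) = (3 + r)²
V(X) = (-45 + X)*(28 + X)
u(c, j) = -1 + 25*c (u(c, j) = c*(3 + 2)² - 1 = c*5² - 1 = c*25 - 1 = 25*c - 1 = -1 + 25*c)
u(44, 189) - V(-78) = (-1 + 25*44) - (-1260 + (-78)² - 17*(-78)) = (-1 + 1100) - (-1260 + 6084 + 1326) = 1099 - 1*6150 = 1099 - 6150 = -5051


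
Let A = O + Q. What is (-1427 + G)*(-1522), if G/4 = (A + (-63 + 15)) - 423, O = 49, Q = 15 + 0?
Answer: 4649710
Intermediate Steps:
Q = 15
A = 64 (A = 49 + 15 = 64)
G = -1628 (G = 4*((64 + (-63 + 15)) - 423) = 4*((64 - 48) - 423) = 4*(16 - 423) = 4*(-407) = -1628)
(-1427 + G)*(-1522) = (-1427 - 1628)*(-1522) = -3055*(-1522) = 4649710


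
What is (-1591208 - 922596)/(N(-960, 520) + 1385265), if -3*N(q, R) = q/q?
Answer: -3770706/2077897 ≈ -1.8147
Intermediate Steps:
N(q, R) = -1/3 (N(q, R) = -q/(3*q) = -1/3*1 = -1/3)
(-1591208 - 922596)/(N(-960, 520) + 1385265) = (-1591208 - 922596)/(-1/3 + 1385265) = -2513804/4155794/3 = -2513804*3/4155794 = -3770706/2077897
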